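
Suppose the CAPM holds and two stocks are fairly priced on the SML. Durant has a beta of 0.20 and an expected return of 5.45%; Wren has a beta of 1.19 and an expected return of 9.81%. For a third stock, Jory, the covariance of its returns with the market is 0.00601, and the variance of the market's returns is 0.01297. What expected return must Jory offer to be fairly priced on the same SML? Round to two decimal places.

6.61%

MRP = (9.81% − 5.45%) / (1.19 − 0.20) = 4.4040%
R_f = 5.45% − 0.20 × 4.4040% = 4.5692%
β_Jory = Cov / Var(R_m) = 0.00601 / 0.01297 = 0.4634
E(R_Jory) = R_f + β × MRP = 4.5692% + 0.4634 × 4.4040% = 6.61%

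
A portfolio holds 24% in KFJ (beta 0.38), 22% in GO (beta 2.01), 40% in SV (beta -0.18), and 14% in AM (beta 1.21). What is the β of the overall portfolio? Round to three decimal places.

0.631

β_P = Σ w_i β_i = 0.24×0.38 + 0.22×2.01 + 0.40×-0.18 + 0.14×1.21 = 0.6308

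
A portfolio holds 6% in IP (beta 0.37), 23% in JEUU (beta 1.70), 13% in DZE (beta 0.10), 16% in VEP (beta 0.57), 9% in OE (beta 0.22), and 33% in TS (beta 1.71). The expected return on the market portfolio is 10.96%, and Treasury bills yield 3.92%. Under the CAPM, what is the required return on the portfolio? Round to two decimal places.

11.67%

β_P = Σ w_i β_i = 0.06×0.37 + 0.23×1.70 + 0.13×0.10 + 0.16×0.57 + 0.09×0.22 + 0.33×1.71 = 1.1015
MRP = 10.96% − 3.92% = 7.04%
E(R_P) = R_f + β_P × MRP = 3.92% + 1.1015 × 7.04% = 11.67%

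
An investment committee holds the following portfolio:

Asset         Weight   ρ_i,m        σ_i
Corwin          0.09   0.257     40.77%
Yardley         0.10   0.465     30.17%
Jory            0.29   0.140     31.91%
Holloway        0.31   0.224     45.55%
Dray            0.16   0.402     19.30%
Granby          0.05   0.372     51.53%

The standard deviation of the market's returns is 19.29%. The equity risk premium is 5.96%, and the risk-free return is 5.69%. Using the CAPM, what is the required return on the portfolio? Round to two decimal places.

8.47%

β_Corwin = 0.257 × 40.77% / 19.29% = 0.5432
β_Yardley = 0.465 × 30.17% / 19.29% = 0.7273
β_Jory = 0.140 × 31.91% / 19.29% = 0.2316
β_Holloway = 0.224 × 45.55% / 19.29% = 0.5289
β_Dray = 0.402 × 19.30% / 19.29% = 0.4022
β_Granby = 0.372 × 51.53% / 19.29% = 0.9937
β_P = Σ w_i β_i = 0.09×0.5432 + 0.10×0.7273 + 0.29×0.2316 + 0.31×0.5289 + 0.16×0.4022 + 0.05×0.9937 = 0.4668
E(R_P) = R_f + β_P × MRP = 5.69% + 0.4668 × 5.96% = 8.47%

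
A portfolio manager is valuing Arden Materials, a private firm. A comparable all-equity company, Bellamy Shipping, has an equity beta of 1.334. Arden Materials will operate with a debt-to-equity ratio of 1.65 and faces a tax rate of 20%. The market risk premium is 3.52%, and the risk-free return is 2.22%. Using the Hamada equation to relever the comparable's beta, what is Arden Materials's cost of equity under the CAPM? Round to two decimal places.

β_L = β_U × [1 + (1 − t)(D/E)] = 1.334 × [1 + (1 − 0.20) × 1.65]
    = 1.334 × [1 + 0.80 × 1.65] = 1.334 × 2.3200 = 3.0949
E(R) = R_f + β_L × MRP = 2.22% + 3.0949 × 3.52% = 13.11%

13.11%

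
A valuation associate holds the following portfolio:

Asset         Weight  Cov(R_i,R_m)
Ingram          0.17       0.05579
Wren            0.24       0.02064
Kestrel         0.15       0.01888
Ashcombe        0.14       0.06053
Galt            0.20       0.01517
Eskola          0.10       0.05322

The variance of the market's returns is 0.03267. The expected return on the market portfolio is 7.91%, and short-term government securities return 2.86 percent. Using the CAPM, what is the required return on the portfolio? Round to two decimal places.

β_Ingram = 0.05579 / 0.03267 = 1.7077
β_Wren = 0.02064 / 0.03267 = 0.6318
β_Kestrel = 0.01888 / 0.03267 = 0.5779
β_Ashcombe = 0.06053 / 0.03267 = 1.8528
β_Galt = 0.01517 / 0.03267 = 0.4643
β_Eskola = 0.05322 / 0.03267 = 1.6290
β_P = Σ w_i β_i = 0.17×1.7077 + 0.24×0.6318 + 0.15×0.5779 + 0.14×1.8528 + 0.20×0.4643 + 0.10×1.6290 = 1.0438
MRP = 7.91% − 2.86% = 5.05%
E(R_P) = R_f + β_P × MRP = 2.86% + 1.0438 × 5.05% = 8.13%

8.13%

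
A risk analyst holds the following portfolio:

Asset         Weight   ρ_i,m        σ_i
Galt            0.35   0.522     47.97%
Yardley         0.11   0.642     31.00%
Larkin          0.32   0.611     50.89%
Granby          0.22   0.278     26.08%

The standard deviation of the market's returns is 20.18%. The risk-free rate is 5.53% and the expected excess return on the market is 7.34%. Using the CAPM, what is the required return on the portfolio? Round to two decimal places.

13.71%

β_Galt = 0.522 × 47.97% / 20.18% = 1.2408
β_Yardley = 0.642 × 31.00% / 20.18% = 0.9862
β_Larkin = 0.611 × 50.89% / 20.18% = 1.5408
β_Granby = 0.278 × 26.08% / 20.18% = 0.3593
β_P = Σ w_i β_i = 0.35×1.2408 + 0.11×0.9862 + 0.32×1.5408 + 0.22×0.3593 = 1.1149
E(R_P) = R_f + β_P × MRP = 5.53% + 1.1149 × 7.34% = 13.71%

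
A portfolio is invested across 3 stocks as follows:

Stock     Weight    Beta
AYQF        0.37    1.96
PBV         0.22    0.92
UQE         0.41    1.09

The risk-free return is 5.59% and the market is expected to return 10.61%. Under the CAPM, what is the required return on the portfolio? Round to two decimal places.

β_P = Σ w_i β_i = 0.37×1.96 + 0.22×0.92 + 0.41×1.09 = 1.3745
MRP = 10.61% − 5.59% = 5.02%
E(R_P) = R_f + β_P × MRP = 5.59% + 1.3745 × 5.02% = 12.49%

12.49%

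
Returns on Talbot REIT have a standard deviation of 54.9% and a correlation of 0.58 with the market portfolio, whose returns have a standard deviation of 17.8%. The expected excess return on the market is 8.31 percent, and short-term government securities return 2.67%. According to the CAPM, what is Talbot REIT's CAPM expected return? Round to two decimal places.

17.54%

β = ρ × σ_i / σ_m = 0.58 × 54.9% / 17.8% = 1.7889
E(R) = 2.67% + 1.7889 × 8.31% = 17.54%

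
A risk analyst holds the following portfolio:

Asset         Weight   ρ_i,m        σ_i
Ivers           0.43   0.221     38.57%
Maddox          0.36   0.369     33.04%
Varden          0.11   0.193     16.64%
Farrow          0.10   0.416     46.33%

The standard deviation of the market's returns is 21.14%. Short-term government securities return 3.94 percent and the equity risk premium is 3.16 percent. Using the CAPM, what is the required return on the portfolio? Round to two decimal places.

β_Ivers = 0.221 × 38.57% / 21.14% = 0.4032
β_Maddox = 0.369 × 33.04% / 21.14% = 0.5767
β_Varden = 0.193 × 16.64% / 21.14% = 0.1519
β_Farrow = 0.416 × 46.33% / 21.14% = 0.9117
β_P = Σ w_i β_i = 0.43×0.4032 + 0.36×0.5767 + 0.11×0.1519 + 0.10×0.9117 = 0.4889
E(R_P) = R_f + β_P × MRP = 3.94% + 0.4889 × 3.16% = 5.48%

5.48%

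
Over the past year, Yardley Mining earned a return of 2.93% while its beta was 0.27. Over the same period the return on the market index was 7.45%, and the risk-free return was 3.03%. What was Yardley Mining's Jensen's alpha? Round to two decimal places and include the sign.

Market excess return = 7.45% − 3.03% = 4.42%
CAPM benchmark = R_f + β(R_m − R_f) = 3.03% + 0.27 × 4.42% = 4.2234%
α = actual − benchmark = 2.93% − 4.2234% = -1.29%

-1.29%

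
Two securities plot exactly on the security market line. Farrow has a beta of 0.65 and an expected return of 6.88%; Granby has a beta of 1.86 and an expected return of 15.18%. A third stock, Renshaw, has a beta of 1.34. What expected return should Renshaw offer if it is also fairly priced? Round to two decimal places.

MRP (SML slope) = (15.18% − 6.88%) / (1.86 − 0.65) = 8.30% / 1.21 = 6.8595%
R_f (intercept) = 6.88% − 0.65 × 6.8595% = 2.4213%
E(R_Renshaw) = R_f + β × MRP = 2.4213% + 1.34 × 6.8595% = 11.61%

11.61%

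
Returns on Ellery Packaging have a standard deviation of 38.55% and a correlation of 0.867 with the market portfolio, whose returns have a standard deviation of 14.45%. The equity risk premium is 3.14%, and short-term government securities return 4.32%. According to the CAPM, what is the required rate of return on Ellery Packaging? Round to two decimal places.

β = ρ × σ_i / σ_m = 0.867 × 38.55% / 14.45% = 2.3130
E(R) = 4.32% + 2.3130 × 3.14% = 11.58%

11.58%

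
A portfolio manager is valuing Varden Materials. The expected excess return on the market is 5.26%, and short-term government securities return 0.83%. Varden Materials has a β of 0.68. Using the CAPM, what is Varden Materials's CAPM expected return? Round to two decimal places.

4.41%

E(R) = R_f + β × MRP = 0.83% + 0.68 × 5.26% = 4.41%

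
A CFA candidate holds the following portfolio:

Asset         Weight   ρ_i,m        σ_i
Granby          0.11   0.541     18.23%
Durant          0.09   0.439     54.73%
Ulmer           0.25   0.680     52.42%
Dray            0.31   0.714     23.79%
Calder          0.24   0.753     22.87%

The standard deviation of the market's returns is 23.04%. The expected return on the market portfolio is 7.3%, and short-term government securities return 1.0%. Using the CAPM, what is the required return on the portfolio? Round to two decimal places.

6.89%

β_Granby = 0.541 × 18.23% / 23.04% = 0.4281
β_Durant = 0.439 × 54.73% / 23.04% = 1.0428
β_Ulmer = 0.680 × 52.42% / 23.04% = 1.5471
β_Dray = 0.714 × 23.79% / 23.04% = 0.7372
β_Calder = 0.753 × 22.87% / 23.04% = 0.7474
β_P = Σ w_i β_i = 0.11×0.4281 + 0.09×1.0428 + 0.25×1.5471 + 0.31×0.7372 + 0.24×0.7474 = 0.9356
MRP = 7.3% − 1.0% = 6.30%
E(R_P) = R_f + β_P × MRP = 1.0% + 0.9356 × 6.3% = 6.89%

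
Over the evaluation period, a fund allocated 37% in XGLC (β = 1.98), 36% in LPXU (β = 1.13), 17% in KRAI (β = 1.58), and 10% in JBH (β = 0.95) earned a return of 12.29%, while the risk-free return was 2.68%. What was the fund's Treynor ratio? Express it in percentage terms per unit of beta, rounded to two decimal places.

6.39%

β_P = 0.37×1.98 + 0.36×1.13 + 0.17×1.58 + 0.10×0.95 = 1.5030
Treynor = (R_P − R_f) / β_P = (12.29% − 2.68%) / 1.5030 = 9.61% / 1.5030 = 6.39%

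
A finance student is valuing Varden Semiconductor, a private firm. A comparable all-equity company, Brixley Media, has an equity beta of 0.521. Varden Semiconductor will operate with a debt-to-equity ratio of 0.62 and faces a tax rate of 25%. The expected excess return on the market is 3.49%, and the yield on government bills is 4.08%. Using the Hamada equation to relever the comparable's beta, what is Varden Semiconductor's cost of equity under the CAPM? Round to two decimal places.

6.74%

β_L = β_U × [1 + (1 − t)(D/E)] = 0.521 × [1 + (1 − 0.25) × 0.62]
    = 0.521 × [1 + 0.75 × 0.62] = 0.521 × 1.4650 = 0.7633
E(R) = R_f + β_L × MRP = 4.08% + 0.7633 × 3.49% = 6.74%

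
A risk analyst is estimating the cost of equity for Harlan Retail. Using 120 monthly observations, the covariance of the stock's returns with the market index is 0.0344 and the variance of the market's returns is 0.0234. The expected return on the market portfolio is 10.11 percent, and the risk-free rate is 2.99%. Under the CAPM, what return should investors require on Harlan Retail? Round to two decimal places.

β = Cov(R_i, R_m) / Var(R_m) = 0.0344 / 0.0234 = 1.4701
MRP = 10.11% − 2.99% = 7.12%
E(R) = R_f + β × MRP = 2.99% + 1.4701 × 7.12% = 13.46%

13.46%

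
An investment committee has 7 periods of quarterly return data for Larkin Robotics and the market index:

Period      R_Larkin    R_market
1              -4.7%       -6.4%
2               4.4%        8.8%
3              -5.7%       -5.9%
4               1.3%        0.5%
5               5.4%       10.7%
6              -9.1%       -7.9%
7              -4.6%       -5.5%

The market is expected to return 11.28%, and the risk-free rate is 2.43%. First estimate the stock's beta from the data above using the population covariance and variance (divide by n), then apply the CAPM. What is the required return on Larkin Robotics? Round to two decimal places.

8.58%

Mean R_i = (-4.7 + 4.4 − 5.7 + 1.3 + 5.4 − 9.1 − 4.6) / 7 = -1.8571%
Mean R_m = (-6.4 + 8.8 − 5.9 + 0.5 + 10.7 − 7.9 − 5.5) / 7 = -0.8143%
Σ(R_i − R̄_i)(R_m − R̄_m) = 247.4643  ⇒  Cov = 247.4643 / 7 = 35.3520
Σ(R_m − R̄_m)² = 355.9686  ⇒  Var(R_m) = 355.9686 / 7 = 50.8527
β = Cov / Var(R_m) = 35.3520 / 50.8527 = 0.6952
MRP = 11.28% − 2.43% = 8.85%
E(R) = R_f + β × MRP = 2.43% + 0.6952 × 8.85% = 8.58%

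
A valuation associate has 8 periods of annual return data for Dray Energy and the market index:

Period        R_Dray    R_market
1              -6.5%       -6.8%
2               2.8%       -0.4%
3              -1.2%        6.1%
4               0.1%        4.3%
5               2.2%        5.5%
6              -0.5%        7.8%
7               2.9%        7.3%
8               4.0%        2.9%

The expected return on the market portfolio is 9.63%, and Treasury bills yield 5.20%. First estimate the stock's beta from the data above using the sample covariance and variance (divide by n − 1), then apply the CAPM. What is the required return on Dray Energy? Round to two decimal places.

6.92%

Mean R_i = (-6.5 + 2.8 − 1.2 + 0.1 + 2.2 − 0.5 + 2.9 + 4.0) / 8 = 0.4750%
Mean R_m = (-6.8 − 0.4 + 6.1 + 4.3 + 5.5 + 7.8 + 7.3 + 2.9) / 8 = 3.3375%
Σ(R_i − R̄_i)(R_m − R̄_m) = 64.4775  ⇒  Cov = 64.4775 / 7 = 9.2111
Σ(R_m − R̄_m)² = 165.7788  ⇒  Var(R_m) = 165.7788 / 7 = 23.6827
β = Cov / Var(R_m) = 9.2111 / 23.6827 = 0.3889
MRP = 9.63% − 5.20% = 4.43%
E(R) = R_f + β × MRP = 5.20% + 0.3889 × 4.43% = 6.92%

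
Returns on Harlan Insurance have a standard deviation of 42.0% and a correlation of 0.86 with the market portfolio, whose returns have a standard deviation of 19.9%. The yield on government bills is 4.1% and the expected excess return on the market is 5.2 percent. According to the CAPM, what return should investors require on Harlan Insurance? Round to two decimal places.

13.54%

β = ρ × σ_i / σ_m = 0.86 × 42.0% / 19.9% = 1.8151
E(R) = 4.1% + 1.8151 × 5.2% = 13.54%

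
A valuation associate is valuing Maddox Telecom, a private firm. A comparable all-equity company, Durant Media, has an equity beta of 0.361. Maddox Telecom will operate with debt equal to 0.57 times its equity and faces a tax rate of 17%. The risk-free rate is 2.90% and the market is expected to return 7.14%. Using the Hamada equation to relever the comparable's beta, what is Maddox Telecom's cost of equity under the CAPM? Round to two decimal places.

5.15%

β_L = β_U × [1 + (1 − t)(D/E)] = 0.361 × [1 + (1 − 0.17) × 0.57]
    = 0.361 × [1 + 0.83 × 0.57] = 0.361 × 1.4731 = 0.5318
MRP = 7.14% − 2.90% = 4.24%
E(R) = R_f + β_L × MRP = 2.90% + 0.5318 × 4.24% = 5.15%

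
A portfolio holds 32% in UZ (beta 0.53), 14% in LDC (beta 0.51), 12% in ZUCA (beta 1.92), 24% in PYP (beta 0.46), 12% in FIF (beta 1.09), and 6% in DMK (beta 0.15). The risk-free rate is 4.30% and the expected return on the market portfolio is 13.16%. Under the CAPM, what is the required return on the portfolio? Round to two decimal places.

10.69%

β_P = Σ w_i β_i = 0.32×0.53 + 0.14×0.51 + 0.12×1.92 + 0.24×0.46 + 0.12×1.09 + 0.06×0.15 = 0.7216
MRP = 13.16% − 4.30% = 8.86%
E(R_P) = R_f + β_P × MRP = 4.30% + 0.7216 × 8.86% = 10.69%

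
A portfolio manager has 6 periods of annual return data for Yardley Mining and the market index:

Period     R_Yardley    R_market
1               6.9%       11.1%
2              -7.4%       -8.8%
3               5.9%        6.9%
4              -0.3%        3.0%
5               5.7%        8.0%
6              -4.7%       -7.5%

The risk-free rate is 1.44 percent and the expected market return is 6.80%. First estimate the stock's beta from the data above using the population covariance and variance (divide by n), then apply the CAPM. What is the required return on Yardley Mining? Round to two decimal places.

5.25%

Mean R_i = (6.9 − 7.4 + 5.9 − 0.3 + 5.7 − 4.7) / 6 = 1.0167%
Mean R_m = (11.1 − 8.8 + 6.9 + 3.0 + 8.0 − 7.5) / 6 = 2.1167%
Σ(R_i − R̄_i)(R_m − R̄_m) = 249.4583  ⇒  Cov = 249.4583 / 6 = 41.5764
Σ(R_m − R̄_m)² = 350.6283  ⇒  Var(R_m) = 350.6283 / 6 = 58.4381
β = Cov / Var(R_m) = 41.5764 / 58.4381 = 0.7115
MRP = 6.80% − 1.44% = 5.36%
E(R) = R_f + β × MRP = 1.44% + 0.7115 × 5.36% = 5.25%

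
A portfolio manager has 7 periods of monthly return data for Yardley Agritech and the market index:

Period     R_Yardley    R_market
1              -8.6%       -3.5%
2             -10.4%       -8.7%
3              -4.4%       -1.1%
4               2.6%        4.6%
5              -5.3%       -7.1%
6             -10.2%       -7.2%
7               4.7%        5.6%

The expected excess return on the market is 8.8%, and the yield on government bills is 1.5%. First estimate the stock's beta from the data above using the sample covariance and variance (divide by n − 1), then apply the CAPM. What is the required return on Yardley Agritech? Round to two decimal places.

10.10%

Mean R_i = (-8.6 − 10.4 − 4.4 + 2.6 − 5.3 − 10.2 + 4.7) / 7 = -4.5143%
Mean R_m = (-3.5 − 8.7 − 1.1 + 4.6 − 7.1 − 7.2 + 5.6) / 7 = -2.4857%
Σ(R_i − R̄_i)(R_m − R̄_m) = 196.2214  ⇒  Cov = 196.2214 / 6 = 32.7036
Σ(R_m − R̄_m)² = 200.6686  ⇒  Var(R_m) = 200.6686 / 6 = 33.4448
β = Cov / Var(R_m) = 32.7036 / 33.4448 = 0.9778
E(R) = R_f + β × MRP = 1.5% + 0.9778 × 8.8% = 10.10%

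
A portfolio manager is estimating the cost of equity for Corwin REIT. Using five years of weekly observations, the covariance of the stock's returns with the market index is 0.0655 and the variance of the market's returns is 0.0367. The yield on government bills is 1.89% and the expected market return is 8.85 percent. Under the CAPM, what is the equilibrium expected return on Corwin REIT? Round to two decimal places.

14.31%

β = Cov(R_i, R_m) / Var(R_m) = 0.0655 / 0.0367 = 1.7847
MRP = 8.85% − 1.89% = 6.96%
E(R) = R_f + β × MRP = 1.89% + 1.7847 × 6.96% = 14.31%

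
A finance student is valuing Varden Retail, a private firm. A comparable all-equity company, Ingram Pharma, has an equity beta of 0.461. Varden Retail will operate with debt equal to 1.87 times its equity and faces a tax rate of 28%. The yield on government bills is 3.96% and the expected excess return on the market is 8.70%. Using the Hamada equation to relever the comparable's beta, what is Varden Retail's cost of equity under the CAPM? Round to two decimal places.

β_L = β_U × [1 + (1 − t)(D/E)] = 0.461 × [1 + (1 − 0.28) × 1.87]
    = 0.461 × [1 + 0.72 × 1.87] = 0.461 × 2.3464 = 1.0817
E(R) = R_f + β_L × MRP = 3.96% + 1.0817 × 8.70% = 13.37%

13.37%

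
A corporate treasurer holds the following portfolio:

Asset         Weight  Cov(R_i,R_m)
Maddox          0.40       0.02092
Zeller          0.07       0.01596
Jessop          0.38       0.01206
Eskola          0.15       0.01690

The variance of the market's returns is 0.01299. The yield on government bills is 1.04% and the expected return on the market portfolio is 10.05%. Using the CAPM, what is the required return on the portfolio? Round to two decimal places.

β_Maddox = 0.02092 / 0.01299 = 1.6105
β_Zeller = 0.01596 / 0.01299 = 1.2286
β_Jessop = 0.01206 / 0.01299 = 0.9284
β_Eskola = 0.01690 / 0.01299 = 1.3010
β_P = Σ w_i β_i = 0.40×1.6105 + 0.07×1.2286 + 0.38×0.9284 + 0.15×1.3010 = 1.2781
MRP = 10.05% − 1.04% = 9.01%
E(R_P) = R_f + β_P × MRP = 1.04% + 1.2781 × 9.01% = 12.56%

12.56%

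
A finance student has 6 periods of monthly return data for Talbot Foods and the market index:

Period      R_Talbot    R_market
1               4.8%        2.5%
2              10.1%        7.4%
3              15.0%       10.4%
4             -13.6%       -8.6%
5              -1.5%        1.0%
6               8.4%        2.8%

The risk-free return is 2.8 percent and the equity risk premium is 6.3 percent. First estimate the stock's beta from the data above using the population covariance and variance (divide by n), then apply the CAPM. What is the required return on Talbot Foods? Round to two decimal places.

Mean R_i = (4.8 + 10.1 + 15.0 − 13.6 − 1.5 + 8.4) / 6 = 3.8667%
Mean R_m = (2.5 + 7.4 + 10.4 − 8.6 + 1.0 + 2.8) / 6 = 2.5833%
Σ(R_i − R̄_i)(R_m − R̄_m) = 321.7867  ⇒  Cov = 321.7867 / 6 = 53.6311
Σ(R_m − R̄_m)² = 211.9283  ⇒  Var(R_m) = 211.9283 / 6 = 35.3214
β = Cov / Var(R_m) = 53.6311 / 35.3214 = 1.5184
E(R) = R_f + β × MRP = 2.8% + 1.5184 × 6.3% = 12.37%

12.37%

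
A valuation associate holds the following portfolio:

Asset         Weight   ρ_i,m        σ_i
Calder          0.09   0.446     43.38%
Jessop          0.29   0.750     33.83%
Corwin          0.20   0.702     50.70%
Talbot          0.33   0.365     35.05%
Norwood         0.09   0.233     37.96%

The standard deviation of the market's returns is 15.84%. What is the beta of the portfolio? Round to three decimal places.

β_Calder = 0.446 × 43.38% / 15.84% = 1.2214
β_Jessop = 0.750 × 33.83% / 15.84% = 1.6018
β_Corwin = 0.702 × 50.70% / 15.84% = 2.2469
β_Talbot = 0.365 × 35.05% / 15.84% = 0.8077
β_Norwood = 0.233 × 37.96% / 15.84% = 0.5584
β_P = Σ w_i β_i = 0.09×1.2214 + 0.29×1.6018 + 0.20×2.2469 + 0.33×0.8077 + 0.09×0.5584 = 1.3406

1.341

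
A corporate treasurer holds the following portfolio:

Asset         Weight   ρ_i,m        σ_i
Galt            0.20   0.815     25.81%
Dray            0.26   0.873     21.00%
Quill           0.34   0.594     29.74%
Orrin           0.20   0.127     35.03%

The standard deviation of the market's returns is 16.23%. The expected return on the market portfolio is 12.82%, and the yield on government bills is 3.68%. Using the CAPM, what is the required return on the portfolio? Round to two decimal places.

12.62%

β_Galt = 0.815 × 25.81% / 16.23% = 1.2961
β_Dray = 0.873 × 21.00% / 16.23% = 1.1296
β_Quill = 0.594 × 29.74% / 16.23% = 1.0885
β_Orrin = 0.127 × 35.03% / 16.23% = 0.2741
β_P = Σ w_i β_i = 0.20×1.2961 + 0.26×1.1296 + 0.34×1.0885 + 0.20×0.2741 = 0.9778
MRP = 12.82% − 3.68% = 9.14%
E(R_P) = R_f + β_P × MRP = 3.68% + 0.9778 × 9.14% = 12.62%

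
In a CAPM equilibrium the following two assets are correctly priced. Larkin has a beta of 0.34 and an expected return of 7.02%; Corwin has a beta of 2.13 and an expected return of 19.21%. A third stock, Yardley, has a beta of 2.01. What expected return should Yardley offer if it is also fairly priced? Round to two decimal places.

MRP (SML slope) = (19.21% − 7.02%) / (2.13 − 0.34) = 12.19% / 1.79 = 6.8101%
R_f (intercept) = 7.02% − 0.34 × 6.8101% = 4.7046%
E(R_Yardley) = R_f + β × MRP = 4.7046% + 2.01 × 6.8101% = 18.39%

18.39%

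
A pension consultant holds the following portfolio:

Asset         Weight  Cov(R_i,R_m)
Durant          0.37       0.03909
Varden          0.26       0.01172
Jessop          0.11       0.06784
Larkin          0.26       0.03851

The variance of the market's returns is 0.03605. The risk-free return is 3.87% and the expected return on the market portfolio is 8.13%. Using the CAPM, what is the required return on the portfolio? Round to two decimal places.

β_Durant = 0.03909 / 0.03605 = 1.0843
β_Varden = 0.01172 / 0.03605 = 0.3251
β_Jessop = 0.06784 / 0.03605 = 1.8818
β_Larkin = 0.03851 / 0.03605 = 1.0682
β_P = Σ w_i β_i = 0.37×1.0843 + 0.26×0.3251 + 0.11×1.8818 + 0.26×1.0682 = 0.9704
MRP = 8.13% − 3.87% = 4.26%
E(R_P) = R_f + β_P × MRP = 3.87% + 0.9704 × 4.26% = 8.00%

8.00%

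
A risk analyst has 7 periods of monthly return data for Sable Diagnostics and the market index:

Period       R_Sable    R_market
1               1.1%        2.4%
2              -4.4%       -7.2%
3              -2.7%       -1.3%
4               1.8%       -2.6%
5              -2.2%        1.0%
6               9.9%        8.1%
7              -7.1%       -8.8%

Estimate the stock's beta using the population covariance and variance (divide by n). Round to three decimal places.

Mean R_i = (1.1 − 4.4 − 2.7 + 1.8 − 2.2 + 9.9 − 7.1) / 7 = -0.5143%
Mean R_m = (2.4 − 7.2 − 1.3 − 2.6 + 1.0 + 8.1 − 8.8) / 7 = -1.2000%
Σ(R_i − R̄_i)(R_m − R̄_m) = 169.3000  ⇒  Cov = 169.3000 / 7 = 24.1857
Σ(R_m − R̄_m)² = 200.0200  ⇒  Var(R_m) = 200.0200 / 7 = 28.5743
β = Cov / Var(R_m) = 24.1857 / 28.5743 = 0.8464

0.846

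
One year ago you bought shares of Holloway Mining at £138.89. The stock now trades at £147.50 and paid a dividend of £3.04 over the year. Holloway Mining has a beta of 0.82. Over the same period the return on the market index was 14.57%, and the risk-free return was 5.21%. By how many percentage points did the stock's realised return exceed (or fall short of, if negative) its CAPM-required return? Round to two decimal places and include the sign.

Realised HPR = (P1 + D1 − P0) / P0 = (147.50 + 3.04 − 138.89) / 138.89 = 11.65 / 138.89 = 8.3879%
MRP = 14.57% − 5.21% = 9.36%
CAPM required = R_f + β·MRP = 5.21% + 0.82 × 9.36% = 12.8852%
α = realised − required = 8.3879% − 12.8852% = -4.50%

-4.50%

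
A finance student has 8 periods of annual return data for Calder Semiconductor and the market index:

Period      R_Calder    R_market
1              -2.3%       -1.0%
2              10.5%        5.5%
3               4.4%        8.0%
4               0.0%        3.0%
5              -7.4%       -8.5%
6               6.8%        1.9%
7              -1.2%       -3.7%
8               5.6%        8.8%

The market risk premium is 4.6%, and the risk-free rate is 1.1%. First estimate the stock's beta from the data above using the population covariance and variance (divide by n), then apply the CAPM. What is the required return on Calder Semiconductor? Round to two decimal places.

Mean R_i = (-2.3 + 10.5 + 4.4 + 0.0 − 7.4 + 6.8 − 1.2 + 5.6) / 8 = 2.0500%
Mean R_m = (-1.0 + 5.5 + 8.0 + 3.0 − 8.5 + 1.9 − 3.7 + 8.8) / 8 = 1.7500%
Σ(R_i − R̄_i)(R_m − R̄_m) = 196.0900  ⇒  Cov = 196.0900 / 8 = 24.5113
Σ(R_m − R̄_m)² = 246.7400  ⇒  Var(R_m) = 246.7400 / 8 = 30.8425
β = Cov / Var(R_m) = 24.5113 / 30.8425 = 0.7947
E(R) = R_f + β × MRP = 1.1% + 0.7947 × 4.6% = 4.76%

4.76%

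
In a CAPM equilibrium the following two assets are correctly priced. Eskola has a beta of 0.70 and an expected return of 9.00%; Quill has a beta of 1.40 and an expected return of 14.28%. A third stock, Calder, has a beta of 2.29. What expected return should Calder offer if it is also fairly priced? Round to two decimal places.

MRP (SML slope) = (14.28% − 9.00%) / (1.40 − 0.70) = 5.28% / 0.70 = 7.5429%
R_f (intercept) = 9.00% − 0.70 × 7.5429% = 3.7200%
E(R_Calder) = R_f + β × MRP = 3.7200% + 2.29 × 7.5429% = 20.99%

20.99%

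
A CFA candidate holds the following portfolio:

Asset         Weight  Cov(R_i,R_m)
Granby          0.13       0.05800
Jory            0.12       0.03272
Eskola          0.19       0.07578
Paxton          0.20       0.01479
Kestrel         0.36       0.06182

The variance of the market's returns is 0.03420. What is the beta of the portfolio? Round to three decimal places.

β_Granby = 0.05800 / 0.03420 = 1.6959
β_Jory = 0.03272 / 0.03420 = 0.9567
β_Eskola = 0.07578 / 0.03420 = 2.2158
β_Paxton = 0.01479 / 0.03420 = 0.4325
β_Kestrel = 0.06182 / 0.03420 = 1.8076
β_P = Σ w_i β_i = 0.13×1.6959 + 0.12×0.9567 + 0.19×2.2158 + 0.20×0.4325 + 0.36×1.8076 = 1.4935

1.494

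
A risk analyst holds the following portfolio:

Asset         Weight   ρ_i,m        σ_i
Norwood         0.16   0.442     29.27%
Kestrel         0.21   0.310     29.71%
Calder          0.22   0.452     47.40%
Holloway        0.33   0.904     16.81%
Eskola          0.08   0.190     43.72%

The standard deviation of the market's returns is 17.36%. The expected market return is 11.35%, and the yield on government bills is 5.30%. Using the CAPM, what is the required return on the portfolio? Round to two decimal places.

β_Norwood = 0.442 × 29.27% / 17.36% = 0.7452
β_Kestrel = 0.310 × 29.71% / 17.36% = 0.5305
β_Calder = 0.452 × 47.40% / 17.36% = 1.2341
β_Holloway = 0.904 × 16.81% / 17.36% = 0.8754
β_Eskola = 0.190 × 43.72% / 17.36% = 0.4785
β_P = Σ w_i β_i = 0.16×0.7452 + 0.21×0.5305 + 0.22×1.2341 + 0.33×0.8754 + 0.08×0.4785 = 0.8293
MRP = 11.35% − 5.30% = 6.05%
E(R_P) = R_f + β_P × MRP = 5.30% + 0.8293 × 6.05% = 10.32%

10.32%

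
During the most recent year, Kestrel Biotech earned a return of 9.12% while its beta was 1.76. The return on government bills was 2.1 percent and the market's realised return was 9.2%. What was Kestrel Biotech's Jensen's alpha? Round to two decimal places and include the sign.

Market excess return = 9.2% − 2.1% = 7.10%
CAPM benchmark = R_f + β(R_m − R_f) = 2.1% + 1.76 × 7.1% = 14.5960%
α = actual − benchmark = 9.12% − 14.5960% = -5.48%

-5.48%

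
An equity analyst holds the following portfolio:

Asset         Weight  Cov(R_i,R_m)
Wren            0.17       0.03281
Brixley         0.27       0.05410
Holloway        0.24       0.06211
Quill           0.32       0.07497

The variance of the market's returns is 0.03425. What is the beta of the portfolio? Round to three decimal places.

1.725

β_Wren = 0.03281 / 0.03425 = 0.9580
β_Brixley = 0.05410 / 0.03425 = 1.5796
β_Holloway = 0.06211 / 0.03425 = 1.8134
β_Quill = 0.07497 / 0.03425 = 2.1889
β_P = Σ w_i β_i = 0.17×0.9580 + 0.27×1.5796 + 0.24×1.8134 + 0.32×2.1889 = 1.7250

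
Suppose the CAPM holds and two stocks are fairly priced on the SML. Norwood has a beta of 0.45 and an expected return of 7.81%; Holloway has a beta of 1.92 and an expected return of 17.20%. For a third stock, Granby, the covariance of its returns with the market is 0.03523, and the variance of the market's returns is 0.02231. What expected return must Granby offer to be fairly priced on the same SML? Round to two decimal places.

15.02%

MRP = (17.20% − 7.81%) / (1.92 − 0.45) = 6.3878%
R_f = 7.81% − 0.45 × 6.3878% = 4.9355%
β_Granby = Cov / Var(R_m) = 0.03523 / 0.02231 = 1.5791
E(R_Granby) = R_f + β × MRP = 4.9355% + 1.5791 × 6.3878% = 15.02%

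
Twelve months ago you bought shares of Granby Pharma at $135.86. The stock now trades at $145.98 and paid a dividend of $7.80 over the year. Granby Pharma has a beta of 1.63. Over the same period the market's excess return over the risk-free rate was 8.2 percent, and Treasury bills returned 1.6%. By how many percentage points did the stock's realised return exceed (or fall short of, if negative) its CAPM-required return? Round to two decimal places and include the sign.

-1.78%

Realised HPR = (P1 + D1 − P0) / P0 = (145.98 + 7.80 − 135.86) / 135.86 = 17.92 / 135.86 = 13.1900%
CAPM required = R_f + β·MRP = 1.6% + 1.63 × 8.2% = 14.9660%
α = realised − required = 13.1900% − 14.9660% = -1.78%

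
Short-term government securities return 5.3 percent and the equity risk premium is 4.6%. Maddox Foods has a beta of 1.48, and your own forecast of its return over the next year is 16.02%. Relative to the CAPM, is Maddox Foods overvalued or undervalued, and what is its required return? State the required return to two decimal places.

Required return = R_f + β·MRP = 5.3% + 1.48 × 4.6% = 12.11%
Forecast 16.02% > required 12.11% → the stock plots above the SML → undervalued.

Undervalued; required return 12.11%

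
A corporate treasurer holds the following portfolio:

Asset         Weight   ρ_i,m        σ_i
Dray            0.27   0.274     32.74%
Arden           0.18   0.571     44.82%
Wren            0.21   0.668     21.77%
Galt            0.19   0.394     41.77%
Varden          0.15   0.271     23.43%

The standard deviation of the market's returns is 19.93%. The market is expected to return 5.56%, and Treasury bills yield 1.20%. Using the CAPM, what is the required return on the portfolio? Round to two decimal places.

β_Dray = 0.274 × 32.74% / 19.93% = 0.4501
β_Arden = 0.571 × 44.82% / 19.93% = 1.2841
β_Wren = 0.668 × 21.77% / 19.93% = 0.7297
β_Galt = 0.394 × 41.77% / 19.93% = 0.8258
β_Varden = 0.271 × 23.43% / 19.93% = 0.3186
β_P = Σ w_i β_i = 0.27×0.4501 + 0.18×1.2841 + 0.21×0.7297 + 0.19×0.8258 + 0.15×0.3186 = 0.7106
MRP = 5.56% − 1.20% = 4.36%
E(R_P) = R_f + β_P × MRP = 1.20% + 0.7106 × 4.36% = 4.30%

4.30%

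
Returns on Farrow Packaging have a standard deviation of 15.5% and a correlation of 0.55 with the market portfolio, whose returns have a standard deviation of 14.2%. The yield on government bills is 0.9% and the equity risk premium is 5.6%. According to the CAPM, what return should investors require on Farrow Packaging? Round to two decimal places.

4.26%

β = ρ × σ_i / σ_m = 0.55 × 15.5% / 14.2% = 0.6004
E(R) = 0.9% + 0.6004 × 5.6% = 4.26%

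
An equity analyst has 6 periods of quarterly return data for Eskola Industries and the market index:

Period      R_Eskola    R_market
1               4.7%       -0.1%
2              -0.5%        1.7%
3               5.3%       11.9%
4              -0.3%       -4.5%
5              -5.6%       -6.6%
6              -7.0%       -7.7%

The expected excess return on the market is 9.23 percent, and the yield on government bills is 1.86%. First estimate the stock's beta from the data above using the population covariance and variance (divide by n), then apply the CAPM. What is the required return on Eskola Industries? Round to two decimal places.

Mean R_i = (4.7 − 0.5 + 5.3 − 0.3 − 5.6 − 7.0) / 6 = -0.5667%
Mean R_m = (-0.1 + 1.7 + 11.9 − 4.5 − 6.6 − 7.7) / 6 = -0.8833%
Σ(R_i − R̄_i)(R_m − R̄_m) = 150.9567  ⇒  Cov = 150.9567 / 6 = 25.1595
Σ(R_m − R̄_m)² = 262.9283  ⇒  Var(R_m) = 262.9283 / 6 = 43.8214
β = Cov / Var(R_m) = 25.1595 / 43.8214 = 0.5741
E(R) = R_f + β × MRP = 1.86% + 0.5741 × 9.23% = 7.16%

7.16%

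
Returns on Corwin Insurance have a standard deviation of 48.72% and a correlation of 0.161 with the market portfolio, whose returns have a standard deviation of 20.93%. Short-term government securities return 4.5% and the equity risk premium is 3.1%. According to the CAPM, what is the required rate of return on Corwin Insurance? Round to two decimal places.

5.66%

β = ρ × σ_i / σ_m = 0.161 × 48.72% / 20.93% = 0.3748
E(R) = 4.5% + 0.3748 × 3.1% = 5.66%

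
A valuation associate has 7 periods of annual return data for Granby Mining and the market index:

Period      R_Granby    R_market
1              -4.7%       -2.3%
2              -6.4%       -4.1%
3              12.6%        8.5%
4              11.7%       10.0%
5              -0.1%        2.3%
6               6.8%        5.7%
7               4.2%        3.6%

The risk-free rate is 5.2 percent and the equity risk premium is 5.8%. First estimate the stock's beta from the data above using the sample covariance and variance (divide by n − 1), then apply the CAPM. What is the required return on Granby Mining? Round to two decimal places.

Mean R_i = (-4.7 − 6.4 + 12.6 + 11.7 − 0.1 + 6.8 + 4.2) / 7 = 3.4429%
Mean R_m = (-2.3 − 4.1 + 8.5 + 10.0 + 2.3 + 5.7 + 3.6) / 7 = 3.3857%
Σ(R_i − R̄_i)(R_m − R̄_m) = 233.2043  ⇒  Cov = 233.2043 / 6 = 38.8674
Σ(R_m − R̄_m)² = 164.8486  ⇒  Var(R_m) = 164.8486 / 6 = 27.4748
β = Cov / Var(R_m) = 38.8674 / 27.4748 = 1.4147
E(R) = R_f + β × MRP = 5.2% + 1.4147 × 5.8% = 13.41%

13.41%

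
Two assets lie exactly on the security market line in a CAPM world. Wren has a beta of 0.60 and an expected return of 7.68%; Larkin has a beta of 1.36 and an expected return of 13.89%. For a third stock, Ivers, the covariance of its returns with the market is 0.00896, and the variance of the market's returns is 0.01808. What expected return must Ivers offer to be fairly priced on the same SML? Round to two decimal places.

MRP = (13.89% − 7.68%) / (1.36 − 0.60) = 8.1711%
R_f = 7.68% − 0.60 × 8.1711% = 2.7773%
β_Ivers = Cov / Var(R_m) = 0.00896 / 0.01808 = 0.4956
E(R_Ivers) = R_f + β × MRP = 2.7773% + 0.4956 × 8.1711% = 6.83%

6.83%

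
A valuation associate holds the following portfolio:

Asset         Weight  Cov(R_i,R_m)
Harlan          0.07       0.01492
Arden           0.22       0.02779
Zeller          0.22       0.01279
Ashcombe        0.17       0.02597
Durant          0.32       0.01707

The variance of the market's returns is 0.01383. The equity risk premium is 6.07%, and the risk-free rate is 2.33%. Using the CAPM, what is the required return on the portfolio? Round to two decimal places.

11.04%

β_Harlan = 0.01492 / 0.01383 = 1.0788
β_Arden = 0.02779 / 0.01383 = 2.0094
β_Zeller = 0.01279 / 0.01383 = 0.9248
β_Ashcombe = 0.02597 / 0.01383 = 1.8778
β_Durant = 0.01707 / 0.01383 = 1.2343
β_P = Σ w_i β_i = 0.07×1.0788 + 0.22×2.0094 + 0.22×0.9248 + 0.17×1.8778 + 0.32×1.2343 = 1.4352
E(R_P) = R_f + β_P × MRP = 2.33% + 1.4352 × 6.07% = 11.04%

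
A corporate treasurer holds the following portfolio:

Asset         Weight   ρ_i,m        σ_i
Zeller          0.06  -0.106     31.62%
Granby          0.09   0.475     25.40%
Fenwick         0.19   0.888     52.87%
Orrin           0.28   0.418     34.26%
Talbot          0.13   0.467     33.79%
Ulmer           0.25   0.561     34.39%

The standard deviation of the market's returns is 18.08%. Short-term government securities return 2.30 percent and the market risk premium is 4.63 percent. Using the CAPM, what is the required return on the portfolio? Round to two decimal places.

7.60%

β_Zeller = -0.106 × 31.62% / 18.08% = -0.1854
β_Granby = 0.475 × 25.40% / 18.08% = 0.6673
β_Fenwick = 0.888 × 52.87% / 18.08% = 2.5967
β_Orrin = 0.418 × 34.26% / 18.08% = 0.7921
β_Talbot = 0.467 × 33.79% / 18.08% = 0.8728
β_Ulmer = 0.561 × 34.39% / 18.08% = 1.0671
β_P = Σ w_i β_i = 0.06×-0.1854 + 0.09×0.6673 + 0.19×2.5967 + 0.28×0.7921 + 0.13×0.8728 + 0.25×1.0671 = 1.1443
E(R_P) = R_f + β_P × MRP = 2.30% + 1.1443 × 4.63% = 7.60%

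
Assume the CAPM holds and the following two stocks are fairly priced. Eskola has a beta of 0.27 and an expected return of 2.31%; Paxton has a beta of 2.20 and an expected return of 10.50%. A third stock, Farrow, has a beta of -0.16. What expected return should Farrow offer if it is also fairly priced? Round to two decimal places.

MRP (SML slope) = (10.50% − 2.31%) / (2.20 − 0.27) = 8.19% / 1.93 = 4.2435%
R_f (intercept) = 2.31% − 0.27 × 4.2435% = 1.1643%
E(R_Farrow) = R_f + β × MRP = 1.1643% + -0.16 × 4.2435% = 0.49%

0.49%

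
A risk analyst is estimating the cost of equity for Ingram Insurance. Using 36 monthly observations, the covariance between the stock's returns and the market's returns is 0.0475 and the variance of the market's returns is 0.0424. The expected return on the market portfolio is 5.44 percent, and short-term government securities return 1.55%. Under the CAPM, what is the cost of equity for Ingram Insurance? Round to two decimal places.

β = Cov(R_i, R_m) / Var(R_m) = 0.0475 / 0.0424 = 1.1203
MRP = 5.44% − 1.55% = 3.89%
E(R) = R_f + β × MRP = 1.55% + 1.1203 × 3.89% = 5.91%

5.91%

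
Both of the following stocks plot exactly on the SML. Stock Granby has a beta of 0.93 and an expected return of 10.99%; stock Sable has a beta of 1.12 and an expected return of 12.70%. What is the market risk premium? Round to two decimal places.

9.00%

Both satisfy E(R) = R_f + β·MRP, so the slope of the SML is
MRP = (12.70% − 10.99%) / (1.12 − 0.93) = 1.71% / 0.19 = 9.0000%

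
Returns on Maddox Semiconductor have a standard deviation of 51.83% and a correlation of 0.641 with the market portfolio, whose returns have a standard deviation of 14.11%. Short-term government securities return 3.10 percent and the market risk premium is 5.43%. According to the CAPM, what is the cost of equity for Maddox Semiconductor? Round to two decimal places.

15.89%

β = ρ × σ_i / σ_m = 0.641 × 51.83% / 14.11% = 2.3546
E(R) = 3.10% + 2.3546 × 5.43% = 15.89%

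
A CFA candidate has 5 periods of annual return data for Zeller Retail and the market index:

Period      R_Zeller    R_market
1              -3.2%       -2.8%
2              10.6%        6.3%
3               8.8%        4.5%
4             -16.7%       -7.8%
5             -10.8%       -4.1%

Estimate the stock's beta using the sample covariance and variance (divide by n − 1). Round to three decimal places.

Mean R_i = (-3.2 + 10.6 + 8.8 − 16.7 − 10.8) / 5 = -2.2600%
Mean R_m = (-2.8 + 6.3 + 4.5 − 7.8 − 4.1) / 5 = -0.7800%
Σ(R_i − R̄_i)(R_m − R̄_m) = 281.0660  ⇒  Cov = 281.0660 / 4 = 70.2665
Σ(R_m − R̄_m)² = 142.3880  ⇒  Var(R_m) = 142.3880 / 4 = 35.5970
β = Cov / Var(R_m) = 70.2665 / 35.5970 = 1.9739

1.974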